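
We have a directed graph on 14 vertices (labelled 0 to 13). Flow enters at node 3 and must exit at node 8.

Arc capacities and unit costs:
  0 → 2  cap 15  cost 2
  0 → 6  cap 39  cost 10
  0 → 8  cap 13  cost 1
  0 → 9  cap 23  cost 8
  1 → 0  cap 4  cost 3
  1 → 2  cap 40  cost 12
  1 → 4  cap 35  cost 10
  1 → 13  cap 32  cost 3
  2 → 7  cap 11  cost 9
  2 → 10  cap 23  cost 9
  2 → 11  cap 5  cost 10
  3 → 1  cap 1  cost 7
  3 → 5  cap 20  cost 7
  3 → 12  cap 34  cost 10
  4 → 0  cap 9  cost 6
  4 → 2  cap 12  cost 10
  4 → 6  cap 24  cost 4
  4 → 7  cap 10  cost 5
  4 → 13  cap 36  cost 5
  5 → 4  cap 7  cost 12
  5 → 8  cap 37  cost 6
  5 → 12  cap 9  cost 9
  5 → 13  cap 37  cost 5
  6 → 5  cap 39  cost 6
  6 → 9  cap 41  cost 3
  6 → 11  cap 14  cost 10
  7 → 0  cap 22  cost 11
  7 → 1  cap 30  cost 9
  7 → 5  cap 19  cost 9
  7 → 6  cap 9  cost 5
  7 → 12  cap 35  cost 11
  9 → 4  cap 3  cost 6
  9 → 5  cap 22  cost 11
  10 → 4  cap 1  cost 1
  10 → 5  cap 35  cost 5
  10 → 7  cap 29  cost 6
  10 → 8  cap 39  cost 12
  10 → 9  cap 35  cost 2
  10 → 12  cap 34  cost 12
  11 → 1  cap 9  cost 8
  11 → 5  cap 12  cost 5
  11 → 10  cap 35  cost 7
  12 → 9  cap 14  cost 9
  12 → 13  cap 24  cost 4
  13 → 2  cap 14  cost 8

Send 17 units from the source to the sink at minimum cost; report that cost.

Minimum cost for 17 units: 219

shortest-cost path #1: 3→1→0→8 push 1 @ unit cost 11 (adds 11)
shortest-cost path #2: 3→5→8 push 16 @ unit cost 13 (adds 208)
total cost = 219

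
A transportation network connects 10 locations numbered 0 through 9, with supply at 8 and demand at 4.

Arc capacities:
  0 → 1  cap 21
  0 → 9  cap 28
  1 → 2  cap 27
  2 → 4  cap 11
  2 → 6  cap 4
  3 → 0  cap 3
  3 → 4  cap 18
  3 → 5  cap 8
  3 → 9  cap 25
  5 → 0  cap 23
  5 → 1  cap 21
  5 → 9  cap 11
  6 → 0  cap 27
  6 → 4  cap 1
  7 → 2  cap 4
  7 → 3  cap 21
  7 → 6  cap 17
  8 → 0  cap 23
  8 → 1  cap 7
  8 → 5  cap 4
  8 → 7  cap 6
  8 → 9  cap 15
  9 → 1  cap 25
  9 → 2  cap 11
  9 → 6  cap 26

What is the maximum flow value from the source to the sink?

Maximum flow value: 18

augment #1: 8→1→2→4 bottleneck 7, total now 7
augment #2: 8→7→2→4 bottleneck 4, total now 11
augment #3: 8→7→3→4 bottleneck 2, total now 13
augment #4: 8→9→6→4 bottleneck 1, total now 14
augment #5: 8→9→2→7→3→4 bottleneck 4, total now 18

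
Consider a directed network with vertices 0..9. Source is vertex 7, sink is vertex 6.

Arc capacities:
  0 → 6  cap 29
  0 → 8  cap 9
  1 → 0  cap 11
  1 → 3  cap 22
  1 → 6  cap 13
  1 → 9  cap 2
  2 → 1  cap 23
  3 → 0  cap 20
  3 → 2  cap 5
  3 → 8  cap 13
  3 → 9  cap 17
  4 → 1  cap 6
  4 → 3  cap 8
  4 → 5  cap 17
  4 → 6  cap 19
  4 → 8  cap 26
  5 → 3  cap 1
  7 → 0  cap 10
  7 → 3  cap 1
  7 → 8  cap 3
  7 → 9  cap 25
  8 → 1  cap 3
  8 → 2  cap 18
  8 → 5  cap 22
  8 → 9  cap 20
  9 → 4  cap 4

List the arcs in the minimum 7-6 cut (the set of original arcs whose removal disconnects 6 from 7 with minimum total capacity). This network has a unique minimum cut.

augment #1: 7→0→6 push 10
augment #2: 7→3→0→6 push 1
augment #3: 7→8→1→6 push 3
augment #4: 7→9→4→6 push 4
max flow = 18; residual-reachable set from 7 gives S-side
cut edges (S→T): {(7,0), (7,3), (7,8), (9,4)} total cap 18

Min-cut arcs: {(7,0), (7,3), (7,8), (9,4)} (total capacity 18)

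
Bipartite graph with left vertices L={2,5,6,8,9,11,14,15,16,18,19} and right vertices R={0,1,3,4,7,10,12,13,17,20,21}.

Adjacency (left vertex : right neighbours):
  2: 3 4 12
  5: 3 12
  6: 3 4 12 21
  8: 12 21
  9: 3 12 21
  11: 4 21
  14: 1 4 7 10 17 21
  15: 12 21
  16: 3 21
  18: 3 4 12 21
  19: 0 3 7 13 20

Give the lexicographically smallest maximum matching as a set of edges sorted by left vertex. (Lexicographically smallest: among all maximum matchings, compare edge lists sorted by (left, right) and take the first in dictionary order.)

Lex-smallest maximum matching: {(2,3), (5,12), (6,4), (8,21), (14,1), (19,0)}

|M| = 6 (so the lex-smallest maximum matching has 6 edges)
process left vertices in ascending order; for each, take the smallest-labelled available neighbour that still permits 6 edges overall, or leave it unmatched if none does
lex-smallest matching: {2-3, 5-12, 6-4, 8-21, 14-1, 19-0}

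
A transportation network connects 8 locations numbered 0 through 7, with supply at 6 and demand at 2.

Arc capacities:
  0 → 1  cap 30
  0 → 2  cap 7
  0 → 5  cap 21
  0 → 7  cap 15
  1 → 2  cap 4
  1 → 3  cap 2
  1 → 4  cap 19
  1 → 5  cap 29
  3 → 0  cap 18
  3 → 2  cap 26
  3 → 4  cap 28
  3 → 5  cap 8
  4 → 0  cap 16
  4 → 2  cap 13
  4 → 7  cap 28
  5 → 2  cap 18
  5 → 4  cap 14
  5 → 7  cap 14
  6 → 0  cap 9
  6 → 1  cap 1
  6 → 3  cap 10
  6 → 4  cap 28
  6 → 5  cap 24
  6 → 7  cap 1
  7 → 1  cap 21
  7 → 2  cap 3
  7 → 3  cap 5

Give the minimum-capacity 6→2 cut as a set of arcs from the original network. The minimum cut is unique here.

augment #1: 6→0→2 push 7
augment #2: 6→1→2 push 1
augment #3: 6→3→2 push 10
augment #4: 6→4→2 push 13
augment #5: 6→5→2 push 18
augment #6: 6→7→2 push 1
augment #7: 6→0→1→2 push 2
augment #8: 6→4→7→2 push 2
augment #9: 6→4→0→1→2 push 1
augment #10: 6→4→7→3→2 push 5
augment #11: 6→4→0→1→3→2 push 2
max flow = 62; residual-reachable set from 6 gives S-side
cut edges (S→T): {(0,2), (1,2), (1,3), (4,2), (5,2), (6,3), (7,2), (7,3)} total cap 62

Min-cut arcs: {(0,2), (1,2), (1,3), (4,2), (5,2), (6,3), (7,2), (7,3)} (total capacity 62)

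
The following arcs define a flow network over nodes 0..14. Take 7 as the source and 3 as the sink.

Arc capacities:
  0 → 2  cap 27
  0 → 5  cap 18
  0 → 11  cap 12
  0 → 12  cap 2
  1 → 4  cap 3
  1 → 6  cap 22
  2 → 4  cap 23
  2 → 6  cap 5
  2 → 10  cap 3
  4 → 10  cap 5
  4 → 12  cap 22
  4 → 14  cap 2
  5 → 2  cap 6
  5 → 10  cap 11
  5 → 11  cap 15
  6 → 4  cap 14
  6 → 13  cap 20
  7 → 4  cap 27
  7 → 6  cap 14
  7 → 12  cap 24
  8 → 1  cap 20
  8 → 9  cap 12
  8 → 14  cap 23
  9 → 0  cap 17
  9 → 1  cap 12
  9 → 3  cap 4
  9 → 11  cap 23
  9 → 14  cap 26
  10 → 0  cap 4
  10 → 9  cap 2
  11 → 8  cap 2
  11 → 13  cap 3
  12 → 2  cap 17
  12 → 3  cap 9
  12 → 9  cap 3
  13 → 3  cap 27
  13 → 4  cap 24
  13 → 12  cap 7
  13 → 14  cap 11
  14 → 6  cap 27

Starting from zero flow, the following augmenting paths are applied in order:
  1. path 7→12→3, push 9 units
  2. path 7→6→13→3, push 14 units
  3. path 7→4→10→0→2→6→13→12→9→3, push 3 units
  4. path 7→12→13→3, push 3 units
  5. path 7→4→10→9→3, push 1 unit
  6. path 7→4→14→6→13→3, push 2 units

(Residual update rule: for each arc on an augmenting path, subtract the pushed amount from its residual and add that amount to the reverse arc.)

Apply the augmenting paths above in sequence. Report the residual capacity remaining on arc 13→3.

after path 1 (7→12→3, push 9): res(13,3)=27
after path 2 (7→6→13→3, push 14): res(13,3)=13
after path 3 (7→4→10→0→2→6→13→12→9→3, push 3): res(13,3)=13
after path 4 (7→12→13→3, push 3): res(13,3)=10
after path 5 (7→4→10→9→3, push 1): res(13,3)=10
after path 6 (7→4→14→6→13→3, push 2): res(13,3)=8

Residual capacity of (13,3): 8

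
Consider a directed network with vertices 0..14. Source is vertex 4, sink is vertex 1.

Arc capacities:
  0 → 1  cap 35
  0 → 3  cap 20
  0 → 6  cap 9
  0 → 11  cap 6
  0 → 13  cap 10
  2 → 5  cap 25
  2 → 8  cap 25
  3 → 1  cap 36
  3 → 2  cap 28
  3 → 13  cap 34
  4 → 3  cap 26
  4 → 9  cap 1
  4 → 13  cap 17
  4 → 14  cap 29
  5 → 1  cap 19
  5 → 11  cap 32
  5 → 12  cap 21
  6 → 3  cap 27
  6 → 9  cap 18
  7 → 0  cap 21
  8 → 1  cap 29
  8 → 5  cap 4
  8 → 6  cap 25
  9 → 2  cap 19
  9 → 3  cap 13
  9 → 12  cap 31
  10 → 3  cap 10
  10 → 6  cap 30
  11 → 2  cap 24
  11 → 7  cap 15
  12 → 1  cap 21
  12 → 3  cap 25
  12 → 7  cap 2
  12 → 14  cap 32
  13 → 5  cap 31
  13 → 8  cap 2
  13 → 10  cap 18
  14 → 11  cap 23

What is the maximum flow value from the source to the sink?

Maximum flow value: 67

augment #1: 4→3→1 bottleneck 26, total now 26
augment #2: 4→9→3→1 bottleneck 1, total now 27
augment #3: 4→13→5→1 bottleneck 17, total now 44
augment #4: 4→14→11→2→5→1 bottleneck 2, total now 46
augment #5: 4→14→11→2→8→1 bottleneck 21, total now 67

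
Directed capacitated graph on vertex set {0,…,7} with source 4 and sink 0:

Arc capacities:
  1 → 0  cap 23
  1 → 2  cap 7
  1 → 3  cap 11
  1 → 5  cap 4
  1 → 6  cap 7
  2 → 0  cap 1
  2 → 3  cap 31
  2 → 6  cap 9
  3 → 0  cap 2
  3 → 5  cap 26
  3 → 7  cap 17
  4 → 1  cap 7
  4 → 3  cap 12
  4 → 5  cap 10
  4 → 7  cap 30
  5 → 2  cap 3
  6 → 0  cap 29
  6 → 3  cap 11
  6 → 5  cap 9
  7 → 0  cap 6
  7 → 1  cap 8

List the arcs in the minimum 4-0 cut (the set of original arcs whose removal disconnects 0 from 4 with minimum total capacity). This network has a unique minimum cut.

augment #1: 4→1→0 push 7
augment #2: 4→3→0 push 2
augment #3: 4→7→0 push 6
augment #4: 4→5→2→0 push 1
augment #5: 4→7→1→0 push 8
augment #6: 4→5→2→6→0 push 2
max flow = 26; residual-reachable set from 4 gives S-side
cut edges (S→T): {(3,0), (4,1), (5,2), (7,0), (7,1)} total cap 26

Min-cut arcs: {(3,0), (4,1), (5,2), (7,0), (7,1)} (total capacity 26)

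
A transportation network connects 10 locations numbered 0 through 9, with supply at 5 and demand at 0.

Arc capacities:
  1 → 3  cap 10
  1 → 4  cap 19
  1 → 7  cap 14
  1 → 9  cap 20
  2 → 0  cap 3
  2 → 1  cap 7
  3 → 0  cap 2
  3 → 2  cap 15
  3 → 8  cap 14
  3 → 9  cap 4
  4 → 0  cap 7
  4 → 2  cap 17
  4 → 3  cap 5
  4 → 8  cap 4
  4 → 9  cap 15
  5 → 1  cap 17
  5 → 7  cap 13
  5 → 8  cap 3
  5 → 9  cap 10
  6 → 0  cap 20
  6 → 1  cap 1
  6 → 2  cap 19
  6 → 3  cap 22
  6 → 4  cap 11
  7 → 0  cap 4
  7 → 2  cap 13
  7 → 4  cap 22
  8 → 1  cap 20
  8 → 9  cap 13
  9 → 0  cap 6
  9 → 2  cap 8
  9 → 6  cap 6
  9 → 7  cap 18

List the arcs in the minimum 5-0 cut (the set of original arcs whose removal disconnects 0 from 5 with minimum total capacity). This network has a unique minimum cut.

augment #1: 5→7→0 push 4
augment #2: 5→9→0 push 6
augment #3: 5→1→3→0 push 2
augment #4: 5→1→4→0 push 7
augment #5: 5→7→2→0 push 3
augment #6: 5→9→6→0 push 4
augment #7: 5→1→9→6→0 push 2
max flow = 28; residual-reachable set from 5 gives S-side
cut edges (S→T): {(2,0), (3,0), (4,0), (7,0), (9,0), (9,6)} total cap 28

Min-cut arcs: {(2,0), (3,0), (4,0), (7,0), (9,0), (9,6)} (total capacity 28)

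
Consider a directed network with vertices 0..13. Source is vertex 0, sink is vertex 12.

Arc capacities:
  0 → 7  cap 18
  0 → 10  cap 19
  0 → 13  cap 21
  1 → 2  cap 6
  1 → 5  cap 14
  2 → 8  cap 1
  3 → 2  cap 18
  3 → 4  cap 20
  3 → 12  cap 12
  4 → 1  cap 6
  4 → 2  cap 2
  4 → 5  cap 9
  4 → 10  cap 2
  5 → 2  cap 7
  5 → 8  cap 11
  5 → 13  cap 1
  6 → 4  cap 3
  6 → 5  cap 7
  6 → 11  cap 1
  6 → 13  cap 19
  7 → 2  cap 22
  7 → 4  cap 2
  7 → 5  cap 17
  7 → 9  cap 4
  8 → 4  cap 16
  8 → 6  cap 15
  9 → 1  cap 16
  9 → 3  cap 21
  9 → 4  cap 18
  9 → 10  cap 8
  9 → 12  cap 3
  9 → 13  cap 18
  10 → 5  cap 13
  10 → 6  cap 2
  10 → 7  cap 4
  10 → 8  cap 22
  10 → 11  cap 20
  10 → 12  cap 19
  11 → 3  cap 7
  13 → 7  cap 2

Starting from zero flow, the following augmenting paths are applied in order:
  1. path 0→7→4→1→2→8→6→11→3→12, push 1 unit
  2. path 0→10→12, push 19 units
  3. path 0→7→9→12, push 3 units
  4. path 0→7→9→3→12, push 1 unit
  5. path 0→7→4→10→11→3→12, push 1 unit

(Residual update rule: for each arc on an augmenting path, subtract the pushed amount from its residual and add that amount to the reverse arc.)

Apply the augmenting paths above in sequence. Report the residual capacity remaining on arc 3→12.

after path 1 (0→7→4→1→2→8→6→11→3→12, push 1): res(3,12)=11
after path 2 (0→10→12, push 19): res(3,12)=11
after path 3 (0→7→9→12, push 3): res(3,12)=11
after path 4 (0→7→9→3→12, push 1): res(3,12)=10
after path 5 (0→7→4→10→11→3→12, push 1): res(3,12)=9

Residual capacity of (3,12): 9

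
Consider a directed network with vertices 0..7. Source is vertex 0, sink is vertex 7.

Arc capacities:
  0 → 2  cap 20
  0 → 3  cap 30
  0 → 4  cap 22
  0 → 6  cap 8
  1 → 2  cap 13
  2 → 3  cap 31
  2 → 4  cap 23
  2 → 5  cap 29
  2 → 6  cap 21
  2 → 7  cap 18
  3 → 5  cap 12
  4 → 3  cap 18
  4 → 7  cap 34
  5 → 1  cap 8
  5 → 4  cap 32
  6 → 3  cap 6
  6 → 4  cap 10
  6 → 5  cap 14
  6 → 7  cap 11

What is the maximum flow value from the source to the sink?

augment #1: 0→2→7 bottleneck 18, total now 18
augment #2: 0→4→7 bottleneck 22, total now 40
augment #3: 0→6→7 bottleneck 8, total now 48
augment #4: 0→2→4→7 bottleneck 2, total now 50
augment #5: 0→3→5→4→7 bottleneck 10, total now 60
augment #6: 0→3→5→1→2→6→7 bottleneck 2, total now 62

Maximum flow value: 62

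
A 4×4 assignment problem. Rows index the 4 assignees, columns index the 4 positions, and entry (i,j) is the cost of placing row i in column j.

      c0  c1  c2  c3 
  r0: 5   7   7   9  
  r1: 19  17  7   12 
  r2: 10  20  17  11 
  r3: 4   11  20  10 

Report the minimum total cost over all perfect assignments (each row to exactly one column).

optimal assignment: row0→col1 (cost 7), row1→col2 (cost 7), row2→col3 (cost 11), row3→col0 (cost 4)
total = 7 + 7 + 11 + 4 = 29

Minimum assignment cost: 29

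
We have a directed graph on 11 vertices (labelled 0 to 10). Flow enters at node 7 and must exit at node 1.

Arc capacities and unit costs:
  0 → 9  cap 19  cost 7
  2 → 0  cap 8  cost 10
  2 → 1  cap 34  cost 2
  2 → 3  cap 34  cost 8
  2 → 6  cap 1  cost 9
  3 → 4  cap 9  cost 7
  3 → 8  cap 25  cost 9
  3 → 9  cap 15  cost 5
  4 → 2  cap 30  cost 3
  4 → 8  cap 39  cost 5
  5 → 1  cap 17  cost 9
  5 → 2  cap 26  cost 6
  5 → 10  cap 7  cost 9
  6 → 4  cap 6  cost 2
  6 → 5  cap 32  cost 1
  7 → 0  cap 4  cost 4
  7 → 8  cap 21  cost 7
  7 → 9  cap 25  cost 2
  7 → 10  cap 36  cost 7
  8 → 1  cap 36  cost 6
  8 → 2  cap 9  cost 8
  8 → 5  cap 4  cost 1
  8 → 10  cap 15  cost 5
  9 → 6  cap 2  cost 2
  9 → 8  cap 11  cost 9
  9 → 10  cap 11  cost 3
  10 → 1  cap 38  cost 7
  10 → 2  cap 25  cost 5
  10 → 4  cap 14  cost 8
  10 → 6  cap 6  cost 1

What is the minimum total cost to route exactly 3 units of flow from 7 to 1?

shortest-cost path #1: 7→9→6→4→2→1 push 2 @ unit cost 11 (adds 22)
shortest-cost path #2: 7→9→10→1 push 1 @ unit cost 12 (adds 12)
total cost = 34

Minimum cost for 3 units: 34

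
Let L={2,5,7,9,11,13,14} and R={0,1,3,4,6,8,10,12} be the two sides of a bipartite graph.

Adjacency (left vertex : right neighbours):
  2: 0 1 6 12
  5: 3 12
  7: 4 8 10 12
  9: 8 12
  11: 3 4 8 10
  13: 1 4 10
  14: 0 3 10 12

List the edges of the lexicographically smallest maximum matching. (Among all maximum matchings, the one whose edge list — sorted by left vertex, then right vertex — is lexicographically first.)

|M| = 7 (so the lex-smallest maximum matching has 7 edges)
process left vertices in ascending order; for each, take the smallest-labelled available neighbour that still permits 7 edges overall, or leave it unmatched if none does
lex-smallest matching: {2-0, 5-3, 7-4, 9-8, 11-10, 13-1, 14-12}

Lex-smallest maximum matching: {(2,0), (5,3), (7,4), (9,8), (11,10), (13,1), (14,12)}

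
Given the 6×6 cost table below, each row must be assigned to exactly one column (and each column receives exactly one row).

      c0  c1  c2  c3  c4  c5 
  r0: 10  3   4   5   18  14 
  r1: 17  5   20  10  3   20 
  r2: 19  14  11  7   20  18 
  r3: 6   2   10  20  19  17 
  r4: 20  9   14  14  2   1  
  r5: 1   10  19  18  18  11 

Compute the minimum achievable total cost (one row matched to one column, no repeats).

Minimum assignment cost: 18

optimal assignment: row0→col2 (cost 4), row1→col4 (cost 3), row2→col3 (cost 7), row3→col1 (cost 2), row4→col5 (cost 1), row5→col0 (cost 1)
total = 4 + 3 + 7 + 2 + 1 + 1 = 18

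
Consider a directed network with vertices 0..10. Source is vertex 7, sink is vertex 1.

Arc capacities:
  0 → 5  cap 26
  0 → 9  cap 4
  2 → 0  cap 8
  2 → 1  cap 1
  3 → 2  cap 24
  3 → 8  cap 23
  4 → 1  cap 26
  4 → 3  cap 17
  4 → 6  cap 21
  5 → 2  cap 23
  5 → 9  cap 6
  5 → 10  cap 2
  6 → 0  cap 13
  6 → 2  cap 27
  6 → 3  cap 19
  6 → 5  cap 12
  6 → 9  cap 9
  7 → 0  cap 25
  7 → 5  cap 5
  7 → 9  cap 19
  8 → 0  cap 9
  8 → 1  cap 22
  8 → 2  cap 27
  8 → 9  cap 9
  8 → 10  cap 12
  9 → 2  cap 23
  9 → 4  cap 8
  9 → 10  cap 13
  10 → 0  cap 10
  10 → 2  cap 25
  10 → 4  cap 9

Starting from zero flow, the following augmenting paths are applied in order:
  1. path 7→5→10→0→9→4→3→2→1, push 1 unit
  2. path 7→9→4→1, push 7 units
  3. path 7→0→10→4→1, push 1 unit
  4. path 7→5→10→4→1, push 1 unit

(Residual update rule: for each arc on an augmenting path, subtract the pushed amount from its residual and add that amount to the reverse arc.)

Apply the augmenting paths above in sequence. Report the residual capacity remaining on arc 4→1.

Residual capacity of (4,1): 17

after path 1 (7→5→10→0→9→4→3→2→1, push 1): res(4,1)=26
after path 2 (7→9→4→1, push 7): res(4,1)=19
after path 3 (7→0→10→4→1, push 1): res(4,1)=18
after path 4 (7→5→10→4→1, push 1): res(4,1)=17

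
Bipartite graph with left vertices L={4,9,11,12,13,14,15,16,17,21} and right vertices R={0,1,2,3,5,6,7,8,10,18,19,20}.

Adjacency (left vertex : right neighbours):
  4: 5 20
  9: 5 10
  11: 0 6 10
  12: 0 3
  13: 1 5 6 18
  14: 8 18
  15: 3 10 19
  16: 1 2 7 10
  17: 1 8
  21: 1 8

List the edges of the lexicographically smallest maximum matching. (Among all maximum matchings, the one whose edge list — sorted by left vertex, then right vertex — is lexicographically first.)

|M| = 10 (so the lex-smallest maximum matching has 10 edges)
process left vertices in ascending order; for each, take the smallest-labelled available neighbour that still permits 10 edges overall, or leave it unmatched if none does
lex-smallest matching: {4-5, 9-10, 11-0, 12-3, 13-6, 14-18, 15-19, 16-2, 17-1, 21-8}

Lex-smallest maximum matching: {(4,5), (9,10), (11,0), (12,3), (13,6), (14,18), (15,19), (16,2), (17,1), (21,8)}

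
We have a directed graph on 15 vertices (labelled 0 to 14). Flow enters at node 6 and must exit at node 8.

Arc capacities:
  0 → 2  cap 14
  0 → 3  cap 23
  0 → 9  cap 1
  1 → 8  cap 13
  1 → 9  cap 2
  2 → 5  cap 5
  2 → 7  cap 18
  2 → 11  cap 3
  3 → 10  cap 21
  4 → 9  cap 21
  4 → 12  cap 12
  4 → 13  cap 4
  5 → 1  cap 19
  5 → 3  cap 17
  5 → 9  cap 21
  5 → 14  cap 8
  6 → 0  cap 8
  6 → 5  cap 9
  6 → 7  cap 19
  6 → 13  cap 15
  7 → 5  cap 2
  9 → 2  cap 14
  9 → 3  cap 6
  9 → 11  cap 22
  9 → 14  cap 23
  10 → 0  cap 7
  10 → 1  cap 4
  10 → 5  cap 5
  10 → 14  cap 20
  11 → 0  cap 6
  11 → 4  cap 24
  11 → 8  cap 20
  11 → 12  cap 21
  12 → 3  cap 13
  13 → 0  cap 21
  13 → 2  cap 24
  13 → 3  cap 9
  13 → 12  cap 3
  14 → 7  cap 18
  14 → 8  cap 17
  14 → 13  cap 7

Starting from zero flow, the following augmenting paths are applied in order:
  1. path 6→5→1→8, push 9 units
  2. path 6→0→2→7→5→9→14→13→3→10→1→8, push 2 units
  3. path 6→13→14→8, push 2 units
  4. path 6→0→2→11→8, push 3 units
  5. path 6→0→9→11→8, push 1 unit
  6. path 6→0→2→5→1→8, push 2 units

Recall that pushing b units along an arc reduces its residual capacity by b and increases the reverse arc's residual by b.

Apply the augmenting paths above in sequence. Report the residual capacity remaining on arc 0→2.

after path 1 (6→5→1→8, push 9): res(0,2)=14
after path 2 (6→0→2→7→5→9→14→13→3→10→1→8, push 2): res(0,2)=12
after path 3 (6→13→14→8, push 2): res(0,2)=12
after path 4 (6→0→2→11→8, push 3): res(0,2)=9
after path 5 (6→0→9→11→8, push 1): res(0,2)=9
after path 6 (6→0→2→5→1→8, push 2): res(0,2)=7

Residual capacity of (0,2): 7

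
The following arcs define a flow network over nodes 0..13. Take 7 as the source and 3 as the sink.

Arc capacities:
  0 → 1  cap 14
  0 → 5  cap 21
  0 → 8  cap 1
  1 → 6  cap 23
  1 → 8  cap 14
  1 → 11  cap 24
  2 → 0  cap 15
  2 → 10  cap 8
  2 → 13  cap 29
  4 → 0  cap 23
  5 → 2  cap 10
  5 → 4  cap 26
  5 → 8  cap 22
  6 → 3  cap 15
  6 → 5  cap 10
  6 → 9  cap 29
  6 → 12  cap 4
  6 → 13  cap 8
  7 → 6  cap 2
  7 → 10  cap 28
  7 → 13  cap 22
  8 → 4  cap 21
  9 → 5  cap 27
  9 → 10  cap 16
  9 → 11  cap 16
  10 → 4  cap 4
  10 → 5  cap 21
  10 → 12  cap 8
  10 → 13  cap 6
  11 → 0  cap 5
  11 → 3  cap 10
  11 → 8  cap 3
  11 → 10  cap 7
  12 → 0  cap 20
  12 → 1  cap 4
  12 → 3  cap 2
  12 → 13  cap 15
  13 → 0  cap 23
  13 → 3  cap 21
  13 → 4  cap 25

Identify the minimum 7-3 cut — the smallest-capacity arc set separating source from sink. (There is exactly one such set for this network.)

Min-cut arcs: {(0,1), (7,6), (12,1), (12,3), (13,3)} (total capacity 43)

augment #1: 7→6→3 push 2
augment #2: 7→13→3 push 21
augment #3: 7→10→12→3 push 2
augment #4: 7→10→12→1→6→3 push 4
augment #5: 7→13→0→1→6→3 push 1
augment #6: 7→10→4→0→1→6→3 push 4
augment #7: 7→10→12→0→1→6→3 push 2
augment #8: 7→10→13→0→1→6→3 push 2
augment #9: 7→10→13→0→1→11→3 push 4
augment #10: 7→10→5→2→0→1→11→3 push 1
max flow = 43; residual-reachable set from 7 gives S-side
cut edges (S→T): {(0,1), (7,6), (12,1), (12,3), (13,3)} total cap 43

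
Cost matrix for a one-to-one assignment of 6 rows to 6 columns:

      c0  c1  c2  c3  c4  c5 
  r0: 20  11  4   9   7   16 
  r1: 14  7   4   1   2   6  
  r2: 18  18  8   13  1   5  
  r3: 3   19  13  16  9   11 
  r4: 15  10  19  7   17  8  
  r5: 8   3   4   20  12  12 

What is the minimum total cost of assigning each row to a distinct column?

Minimum assignment cost: 20

optimal assignment: row0→col2 (cost 4), row1→col3 (cost 1), row2→col4 (cost 1), row3→col0 (cost 3), row4→col5 (cost 8), row5→col1 (cost 3)
total = 4 + 1 + 1 + 3 + 8 + 3 = 20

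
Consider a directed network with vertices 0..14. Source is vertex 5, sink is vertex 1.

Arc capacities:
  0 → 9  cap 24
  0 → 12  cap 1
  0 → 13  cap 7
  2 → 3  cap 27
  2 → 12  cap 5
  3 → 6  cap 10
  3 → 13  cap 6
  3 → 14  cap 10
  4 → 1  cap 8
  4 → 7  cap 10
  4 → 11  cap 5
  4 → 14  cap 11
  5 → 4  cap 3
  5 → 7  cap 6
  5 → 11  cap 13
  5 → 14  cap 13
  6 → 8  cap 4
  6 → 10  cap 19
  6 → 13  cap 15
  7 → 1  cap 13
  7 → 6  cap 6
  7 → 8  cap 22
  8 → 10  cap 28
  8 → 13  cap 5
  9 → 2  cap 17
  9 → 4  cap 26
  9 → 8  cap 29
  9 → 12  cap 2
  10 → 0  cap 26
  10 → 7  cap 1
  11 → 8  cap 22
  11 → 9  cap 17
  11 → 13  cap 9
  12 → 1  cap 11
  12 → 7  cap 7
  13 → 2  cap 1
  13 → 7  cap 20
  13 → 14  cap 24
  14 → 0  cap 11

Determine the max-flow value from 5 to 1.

augment #1: 5→4→1 bottleneck 3, total now 3
augment #2: 5→7→1 bottleneck 6, total now 9
augment #3: 5→11→9→4→1 bottleneck 5, total now 14
augment #4: 5→11→9→12→1 bottleneck 2, total now 16
augment #5: 5→11→13→7→1 bottleneck 6, total now 22
augment #6: 5→14→0→12→1 bottleneck 1, total now 23
augment #7: 5→14→0→13→7→1 bottleneck 1, total now 24
augment #8: 5→14→0→9→2→12→1 bottleneck 5, total now 29

Maximum flow value: 29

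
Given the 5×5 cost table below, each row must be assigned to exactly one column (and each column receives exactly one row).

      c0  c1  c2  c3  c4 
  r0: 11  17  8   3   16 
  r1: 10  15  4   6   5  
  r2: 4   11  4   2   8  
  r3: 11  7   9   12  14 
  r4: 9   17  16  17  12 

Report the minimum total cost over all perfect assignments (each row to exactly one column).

optimal assignment: row0→col3 (cost 3), row1→col4 (cost 5), row2→col2 (cost 4), row3→col1 (cost 7), row4→col0 (cost 9)
total = 3 + 5 + 4 + 7 + 9 = 28

Minimum assignment cost: 28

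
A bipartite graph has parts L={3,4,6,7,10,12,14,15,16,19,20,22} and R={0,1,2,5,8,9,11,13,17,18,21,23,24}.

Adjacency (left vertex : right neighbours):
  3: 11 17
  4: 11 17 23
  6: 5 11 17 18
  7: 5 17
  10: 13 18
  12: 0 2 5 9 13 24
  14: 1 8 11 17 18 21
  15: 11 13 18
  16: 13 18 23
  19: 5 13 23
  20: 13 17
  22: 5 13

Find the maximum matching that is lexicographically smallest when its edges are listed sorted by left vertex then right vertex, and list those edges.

|M| = 8 (so the lex-smallest maximum matching has 8 edges)
process left vertices in ascending order; for each, take the smallest-labelled available neighbour that still permits 8 edges overall, or leave it unmatched if none does
lex-smallest matching: {3-11, 4-17, 6-5, 10-13, 12-0, 14-1, 15-18, 16-23}

Lex-smallest maximum matching: {(3,11), (4,17), (6,5), (10,13), (12,0), (14,1), (15,18), (16,23)}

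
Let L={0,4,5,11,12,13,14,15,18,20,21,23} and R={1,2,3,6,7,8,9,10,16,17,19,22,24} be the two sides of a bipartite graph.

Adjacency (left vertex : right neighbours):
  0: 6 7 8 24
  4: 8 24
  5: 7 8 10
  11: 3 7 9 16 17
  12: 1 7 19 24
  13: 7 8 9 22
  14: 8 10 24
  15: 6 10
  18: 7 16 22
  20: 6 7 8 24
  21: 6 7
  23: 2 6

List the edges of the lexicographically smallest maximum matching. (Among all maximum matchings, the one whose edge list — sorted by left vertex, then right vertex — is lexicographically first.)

|M| = 10 (so the lex-smallest maximum matching has 10 edges)
process left vertices in ascending order; for each, take the smallest-labelled available neighbour that still permits 10 edges overall, or leave it unmatched if none does
lex-smallest matching: {0-6, 4-8, 5-7, 11-3, 12-1, 13-9, 14-10, 18-16, 20-24, 23-2}

Lex-smallest maximum matching: {(0,6), (4,8), (5,7), (11,3), (12,1), (13,9), (14,10), (18,16), (20,24), (23,2)}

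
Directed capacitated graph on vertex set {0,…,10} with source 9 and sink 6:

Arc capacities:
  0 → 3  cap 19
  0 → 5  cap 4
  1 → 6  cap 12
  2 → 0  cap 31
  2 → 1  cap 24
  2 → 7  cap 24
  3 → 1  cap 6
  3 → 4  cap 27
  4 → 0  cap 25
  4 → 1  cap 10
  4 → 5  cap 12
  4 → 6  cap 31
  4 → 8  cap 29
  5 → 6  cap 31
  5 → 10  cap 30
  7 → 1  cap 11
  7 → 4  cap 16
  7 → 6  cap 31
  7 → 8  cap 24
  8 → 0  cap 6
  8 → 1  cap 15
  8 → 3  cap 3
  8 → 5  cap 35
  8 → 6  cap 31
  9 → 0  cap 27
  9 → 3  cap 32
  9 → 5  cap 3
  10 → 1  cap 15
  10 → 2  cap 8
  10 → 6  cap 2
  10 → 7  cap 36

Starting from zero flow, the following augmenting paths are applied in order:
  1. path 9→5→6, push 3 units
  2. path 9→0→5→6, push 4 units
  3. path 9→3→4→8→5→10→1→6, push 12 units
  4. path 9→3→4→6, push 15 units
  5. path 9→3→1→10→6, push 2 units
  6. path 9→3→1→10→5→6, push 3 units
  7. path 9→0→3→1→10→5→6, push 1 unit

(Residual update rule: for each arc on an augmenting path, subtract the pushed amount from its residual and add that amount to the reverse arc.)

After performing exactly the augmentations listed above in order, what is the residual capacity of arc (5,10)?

after path 1 (9→5→6, push 3): res(5,10)=30
after path 2 (9→0→5→6, push 4): res(5,10)=30
after path 3 (9→3→4→8→5→10→1→6, push 12): res(5,10)=18
after path 4 (9→3→4→6, push 15): res(5,10)=18
after path 5 (9→3→1→10→6, push 2): res(5,10)=18
after path 6 (9→3→1→10→5→6, push 3): res(5,10)=21
after path 7 (9→0→3→1→10→5→6, push 1): res(5,10)=22

Residual capacity of (5,10): 22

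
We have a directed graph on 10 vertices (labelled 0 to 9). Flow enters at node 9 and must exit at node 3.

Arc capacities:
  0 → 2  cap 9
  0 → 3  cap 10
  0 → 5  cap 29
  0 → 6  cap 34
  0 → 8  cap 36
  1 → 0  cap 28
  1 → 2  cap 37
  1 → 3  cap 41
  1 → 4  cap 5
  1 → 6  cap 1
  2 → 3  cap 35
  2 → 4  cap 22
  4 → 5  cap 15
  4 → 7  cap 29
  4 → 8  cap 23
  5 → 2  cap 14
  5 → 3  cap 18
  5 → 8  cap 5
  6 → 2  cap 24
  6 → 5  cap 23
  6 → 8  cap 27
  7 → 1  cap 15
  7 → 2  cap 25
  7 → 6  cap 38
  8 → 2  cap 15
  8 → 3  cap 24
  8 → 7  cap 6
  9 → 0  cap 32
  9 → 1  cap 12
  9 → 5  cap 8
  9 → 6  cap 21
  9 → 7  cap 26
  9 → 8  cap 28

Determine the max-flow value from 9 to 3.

augment #1: 9→0→3 bottleneck 10, total now 10
augment #2: 9→1→3 bottleneck 12, total now 22
augment #3: 9→5→3 bottleneck 8, total now 30
augment #4: 9→8→3 bottleneck 24, total now 54
augment #5: 9→0→2→3 bottleneck 9, total now 63
augment #6: 9→0→5→3 bottleneck 10, total now 73
augment #7: 9→6→2→3 bottleneck 21, total now 94
augment #8: 9→7→1→3 bottleneck 15, total now 109
augment #9: 9→7→2→3 bottleneck 5, total now 114

Maximum flow value: 114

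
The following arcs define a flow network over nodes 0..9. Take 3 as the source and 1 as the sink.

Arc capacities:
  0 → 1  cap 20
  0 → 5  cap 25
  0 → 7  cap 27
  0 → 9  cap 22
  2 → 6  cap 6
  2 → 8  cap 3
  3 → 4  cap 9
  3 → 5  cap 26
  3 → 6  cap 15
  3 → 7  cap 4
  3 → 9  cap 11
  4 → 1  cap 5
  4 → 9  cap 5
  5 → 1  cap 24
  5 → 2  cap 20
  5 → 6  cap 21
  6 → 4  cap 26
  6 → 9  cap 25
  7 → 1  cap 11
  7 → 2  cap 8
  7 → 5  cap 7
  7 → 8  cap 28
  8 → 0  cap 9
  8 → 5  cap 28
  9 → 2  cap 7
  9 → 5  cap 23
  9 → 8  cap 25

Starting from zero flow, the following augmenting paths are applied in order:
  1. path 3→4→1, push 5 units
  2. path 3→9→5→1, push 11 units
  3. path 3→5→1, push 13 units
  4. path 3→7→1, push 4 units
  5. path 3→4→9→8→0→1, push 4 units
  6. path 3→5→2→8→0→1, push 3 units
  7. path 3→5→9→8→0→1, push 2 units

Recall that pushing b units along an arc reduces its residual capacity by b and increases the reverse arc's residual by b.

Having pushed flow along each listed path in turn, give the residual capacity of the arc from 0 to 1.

Residual capacity of (0,1): 11

after path 1 (3→4→1, push 5): res(0,1)=20
after path 2 (3→9→5→1, push 11): res(0,1)=20
after path 3 (3→5→1, push 13): res(0,1)=20
after path 4 (3→7→1, push 4): res(0,1)=20
after path 5 (3→4→9→8→0→1, push 4): res(0,1)=16
after path 6 (3→5→2→8→0→1, push 3): res(0,1)=13
after path 7 (3→5→9→8→0→1, push 2): res(0,1)=11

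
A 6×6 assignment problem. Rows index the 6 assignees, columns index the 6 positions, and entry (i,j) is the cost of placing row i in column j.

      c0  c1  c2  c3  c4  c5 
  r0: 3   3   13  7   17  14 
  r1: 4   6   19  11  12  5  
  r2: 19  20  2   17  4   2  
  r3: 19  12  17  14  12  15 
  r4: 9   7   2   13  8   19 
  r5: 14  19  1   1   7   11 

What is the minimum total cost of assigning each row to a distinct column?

optimal assignment: row0→col1 (cost 3), row1→col0 (cost 4), row2→col5 (cost 2), row3→col4 (cost 12), row4→col2 (cost 2), row5→col3 (cost 1)
total = 3 + 4 + 2 + 12 + 2 + 1 = 24

Minimum assignment cost: 24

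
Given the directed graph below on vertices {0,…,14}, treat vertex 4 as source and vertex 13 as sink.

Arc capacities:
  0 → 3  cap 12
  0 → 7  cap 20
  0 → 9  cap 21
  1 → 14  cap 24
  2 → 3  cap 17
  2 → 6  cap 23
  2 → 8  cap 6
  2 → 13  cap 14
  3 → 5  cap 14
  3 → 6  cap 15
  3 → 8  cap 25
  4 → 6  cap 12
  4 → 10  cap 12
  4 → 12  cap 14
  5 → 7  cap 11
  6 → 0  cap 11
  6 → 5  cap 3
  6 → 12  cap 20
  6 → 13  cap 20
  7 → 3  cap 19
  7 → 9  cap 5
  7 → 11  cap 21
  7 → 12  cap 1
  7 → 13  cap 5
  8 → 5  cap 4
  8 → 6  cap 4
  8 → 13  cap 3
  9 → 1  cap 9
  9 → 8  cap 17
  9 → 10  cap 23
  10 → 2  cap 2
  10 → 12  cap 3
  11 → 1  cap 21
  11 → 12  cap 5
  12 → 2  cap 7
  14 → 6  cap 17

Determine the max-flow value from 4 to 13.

Maximum flow value: 21

augment #1: 4→6→13 bottleneck 12, total now 12
augment #2: 4→10→2→13 bottleneck 2, total now 14
augment #3: 4→12→2→13 bottleneck 7, total now 21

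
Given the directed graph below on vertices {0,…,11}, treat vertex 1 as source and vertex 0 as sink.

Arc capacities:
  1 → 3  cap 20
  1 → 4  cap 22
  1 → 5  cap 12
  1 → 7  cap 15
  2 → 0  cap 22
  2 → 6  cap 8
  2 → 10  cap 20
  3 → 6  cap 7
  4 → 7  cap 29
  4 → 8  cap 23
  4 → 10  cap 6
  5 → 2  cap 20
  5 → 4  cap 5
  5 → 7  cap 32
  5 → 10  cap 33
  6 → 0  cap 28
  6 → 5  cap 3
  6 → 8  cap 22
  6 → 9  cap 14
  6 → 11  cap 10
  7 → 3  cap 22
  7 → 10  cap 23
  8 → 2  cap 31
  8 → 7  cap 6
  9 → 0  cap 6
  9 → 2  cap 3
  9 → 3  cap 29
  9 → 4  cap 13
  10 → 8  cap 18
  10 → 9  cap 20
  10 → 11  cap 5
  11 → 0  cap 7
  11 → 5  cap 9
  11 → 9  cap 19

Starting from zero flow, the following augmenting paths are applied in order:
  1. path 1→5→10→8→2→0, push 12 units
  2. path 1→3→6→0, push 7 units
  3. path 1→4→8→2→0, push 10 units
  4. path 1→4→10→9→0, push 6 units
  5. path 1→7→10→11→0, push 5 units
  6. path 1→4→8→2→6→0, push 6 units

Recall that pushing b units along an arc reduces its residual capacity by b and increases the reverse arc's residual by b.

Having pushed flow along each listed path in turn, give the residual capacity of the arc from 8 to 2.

Residual capacity of (8,2): 3

after path 1 (1→5→10→8→2→0, push 12): res(8,2)=19
after path 2 (1→3→6→0, push 7): res(8,2)=19
after path 3 (1→4→8→2→0, push 10): res(8,2)=9
after path 4 (1→4→10→9→0, push 6): res(8,2)=9
after path 5 (1→7→10→11→0, push 5): res(8,2)=9
after path 6 (1→4→8→2→6→0, push 6): res(8,2)=3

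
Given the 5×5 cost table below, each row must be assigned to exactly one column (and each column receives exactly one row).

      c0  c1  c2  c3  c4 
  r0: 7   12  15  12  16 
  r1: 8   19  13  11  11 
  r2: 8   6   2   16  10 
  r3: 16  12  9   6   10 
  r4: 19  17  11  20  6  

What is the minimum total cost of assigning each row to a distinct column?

Minimum assignment cost: 34

optimal assignment: row0→col1 (cost 12), row1→col0 (cost 8), row2→col2 (cost 2), row3→col3 (cost 6), row4→col4 (cost 6)
total = 12 + 8 + 2 + 6 + 6 = 34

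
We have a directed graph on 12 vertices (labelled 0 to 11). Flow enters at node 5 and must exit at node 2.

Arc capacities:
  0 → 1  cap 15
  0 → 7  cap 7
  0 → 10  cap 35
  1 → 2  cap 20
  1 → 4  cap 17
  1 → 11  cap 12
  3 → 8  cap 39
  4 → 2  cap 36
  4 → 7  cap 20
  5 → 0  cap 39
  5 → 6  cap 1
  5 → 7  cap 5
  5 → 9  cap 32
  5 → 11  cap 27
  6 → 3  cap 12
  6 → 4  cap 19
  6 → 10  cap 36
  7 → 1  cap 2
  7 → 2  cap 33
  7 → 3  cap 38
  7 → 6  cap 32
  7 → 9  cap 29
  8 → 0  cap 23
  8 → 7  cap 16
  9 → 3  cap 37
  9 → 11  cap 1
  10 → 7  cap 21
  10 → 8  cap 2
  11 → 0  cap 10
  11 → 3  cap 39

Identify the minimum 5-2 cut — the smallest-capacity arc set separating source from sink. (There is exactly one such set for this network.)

augment #1: 5→7→2 push 5
augment #2: 5→0→1→2 push 15
augment #3: 5→0→7→2 push 7
augment #4: 5→6→4→2 push 1
augment #5: 5→0→10→7→2 push 17
augment #6: 5→9→3→8→7→2 push 4
augment #7: 5→9→3→8→7→1→2 push 2
augment #8: 5→9→3→8→7→6→4→2 push 10
augment #9: 5→11→0→10→7→6→4→2 push 4
max flow = 65; residual-reachable set from 5 gives S-side
cut edges (S→T): {(0,1), (0,7), (5,6), (5,7), (8,7), (10,7)} total cap 65

Min-cut arcs: {(0,1), (0,7), (5,6), (5,7), (8,7), (10,7)} (total capacity 65)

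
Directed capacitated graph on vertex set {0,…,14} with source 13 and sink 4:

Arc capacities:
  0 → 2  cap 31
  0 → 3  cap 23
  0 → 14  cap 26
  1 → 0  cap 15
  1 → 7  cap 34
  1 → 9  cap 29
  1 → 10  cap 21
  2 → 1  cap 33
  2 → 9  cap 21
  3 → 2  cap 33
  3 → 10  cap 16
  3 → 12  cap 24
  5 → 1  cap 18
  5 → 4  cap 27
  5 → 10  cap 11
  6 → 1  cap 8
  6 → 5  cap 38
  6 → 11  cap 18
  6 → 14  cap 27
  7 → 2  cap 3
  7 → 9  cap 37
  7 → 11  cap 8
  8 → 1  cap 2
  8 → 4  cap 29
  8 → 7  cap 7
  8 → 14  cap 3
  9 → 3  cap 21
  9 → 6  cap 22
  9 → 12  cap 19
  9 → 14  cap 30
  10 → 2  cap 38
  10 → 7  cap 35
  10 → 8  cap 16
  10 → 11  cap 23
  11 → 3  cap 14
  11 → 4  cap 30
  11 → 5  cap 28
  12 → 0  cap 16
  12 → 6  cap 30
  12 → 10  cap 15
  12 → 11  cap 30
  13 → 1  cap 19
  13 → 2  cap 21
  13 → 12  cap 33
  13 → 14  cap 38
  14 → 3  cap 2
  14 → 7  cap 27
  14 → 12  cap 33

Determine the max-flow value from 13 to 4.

Maximum flow value: 73

augment #1: 13→12→11→4 bottleneck 30, total now 30
augment #2: 13→1→10→8→4 bottleneck 16, total now 46
augment #3: 13→12→6→5→4 bottleneck 3, total now 49
augment #4: 13→1→7→11→5→4 bottleneck 3, total now 52
augment #5: 13→2→9→6→5→4 bottleneck 21, total now 73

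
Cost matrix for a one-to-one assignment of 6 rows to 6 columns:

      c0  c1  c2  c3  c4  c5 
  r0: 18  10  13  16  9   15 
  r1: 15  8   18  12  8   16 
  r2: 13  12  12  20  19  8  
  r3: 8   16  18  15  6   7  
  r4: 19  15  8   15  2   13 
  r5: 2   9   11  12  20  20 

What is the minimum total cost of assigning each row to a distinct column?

Minimum assignment cost: 45

optimal assignment: row0→col1 (cost 10), row1→col3 (cost 12), row2→col2 (cost 12), row3→col5 (cost 7), row4→col4 (cost 2), row5→col0 (cost 2)
total = 10 + 12 + 12 + 7 + 2 + 2 = 45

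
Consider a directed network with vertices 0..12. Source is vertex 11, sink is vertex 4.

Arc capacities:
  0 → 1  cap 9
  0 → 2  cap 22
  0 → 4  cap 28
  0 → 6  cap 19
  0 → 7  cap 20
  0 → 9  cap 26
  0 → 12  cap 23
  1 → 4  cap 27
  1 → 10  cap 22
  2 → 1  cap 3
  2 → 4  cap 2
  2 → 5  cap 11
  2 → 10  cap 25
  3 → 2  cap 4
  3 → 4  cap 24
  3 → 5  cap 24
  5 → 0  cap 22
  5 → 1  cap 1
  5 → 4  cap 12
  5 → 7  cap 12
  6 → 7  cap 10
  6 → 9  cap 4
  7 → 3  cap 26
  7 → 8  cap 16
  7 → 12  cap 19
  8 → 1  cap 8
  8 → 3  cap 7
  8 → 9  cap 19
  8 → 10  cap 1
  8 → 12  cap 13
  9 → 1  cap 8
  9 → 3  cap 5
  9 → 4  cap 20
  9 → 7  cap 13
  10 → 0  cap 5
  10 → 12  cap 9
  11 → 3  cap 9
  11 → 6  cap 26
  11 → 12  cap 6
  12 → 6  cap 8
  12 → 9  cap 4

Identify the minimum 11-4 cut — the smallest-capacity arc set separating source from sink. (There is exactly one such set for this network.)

Min-cut arcs: {(6,7), (6,9), (11,3), (12,9)} (total capacity 27)

augment #1: 11→3→4 push 9
augment #2: 11→6→9→4 push 4
augment #3: 11→12→9→4 push 4
augment #4: 11→6→7→3→4 push 10
max flow = 27; residual-reachable set from 11 gives S-side
cut edges (S→T): {(6,7), (6,9), (11,3), (12,9)} total cap 27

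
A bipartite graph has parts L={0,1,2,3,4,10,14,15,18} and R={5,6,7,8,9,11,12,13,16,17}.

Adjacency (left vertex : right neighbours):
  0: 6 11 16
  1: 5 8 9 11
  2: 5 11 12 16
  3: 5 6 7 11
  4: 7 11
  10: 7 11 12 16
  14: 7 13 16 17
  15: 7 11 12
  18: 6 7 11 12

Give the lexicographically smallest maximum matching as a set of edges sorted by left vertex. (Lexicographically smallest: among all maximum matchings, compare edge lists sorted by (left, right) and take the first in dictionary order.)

|M| = 8 (so the lex-smallest maximum matching has 8 edges)
process left vertices in ascending order; for each, take the smallest-labelled available neighbour that still permits 8 edges overall, or leave it unmatched if none does
lex-smallest matching: {0-6, 1-8, 2-5, 3-7, 4-11, 10-16, 14-13, 15-12}

Lex-smallest maximum matching: {(0,6), (1,8), (2,5), (3,7), (4,11), (10,16), (14,13), (15,12)}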